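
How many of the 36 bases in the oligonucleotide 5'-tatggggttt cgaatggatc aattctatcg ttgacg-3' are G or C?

15

Scanning the sequence gives C=5, T=13, G=10, A=8.
Total G or C: 10 + 5 = 15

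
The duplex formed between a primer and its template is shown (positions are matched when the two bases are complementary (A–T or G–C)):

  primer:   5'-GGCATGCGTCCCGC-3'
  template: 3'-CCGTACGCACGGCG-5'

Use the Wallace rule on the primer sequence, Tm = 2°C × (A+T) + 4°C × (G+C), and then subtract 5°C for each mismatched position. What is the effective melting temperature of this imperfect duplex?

Primer base counts: A=1, T=2, G=5, C=6 → A+T=3, G+C=11
Perfect-match Tm = 2(3) + 4(11) = 6 + 44 = 50°C
Mismatches (positions where the bases are not complementary): 1 (at position 10)
Effective Tm = 50 − 1×5 = 50 − 5 = 45°C

45°C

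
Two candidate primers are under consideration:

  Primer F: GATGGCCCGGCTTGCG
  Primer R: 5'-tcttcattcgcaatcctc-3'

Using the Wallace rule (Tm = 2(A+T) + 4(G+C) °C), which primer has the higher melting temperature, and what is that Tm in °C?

Primer F: A+T=4, G+C=12 → Tm = 2(4)+4(12) = 56°C
Primer R: A+T=10, G+C=8 → Tm = 2(10)+4(8) = 52°C
56°C vs 52°C → primer F is higher.

Primer F, 56°C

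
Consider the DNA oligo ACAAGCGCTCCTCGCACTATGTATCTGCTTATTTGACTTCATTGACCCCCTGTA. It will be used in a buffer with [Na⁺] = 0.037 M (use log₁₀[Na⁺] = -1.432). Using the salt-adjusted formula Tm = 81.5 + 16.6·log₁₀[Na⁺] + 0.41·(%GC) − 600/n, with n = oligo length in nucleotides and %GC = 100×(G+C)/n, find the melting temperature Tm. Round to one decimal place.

Length n = 54. Base counts: C=17, G=8, T=18, A=11
G+C = 25, so %GC = 25/54 × 100 = 46.296%
Salt term: 16.6 × (-1.432) = -23.771
GC term: 0.41 × 46.296 = 18.981; length term: −600/54 = −11.111
Tm = 81.5 + (-23.771) + 18.981 − 11.111 = 65.599 → 65.6°C

65.6°C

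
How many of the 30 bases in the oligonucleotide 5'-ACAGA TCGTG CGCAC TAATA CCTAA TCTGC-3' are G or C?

14

Base counts: A=9, T=7, G=5, C=9
G+C = 5 + 9 = 14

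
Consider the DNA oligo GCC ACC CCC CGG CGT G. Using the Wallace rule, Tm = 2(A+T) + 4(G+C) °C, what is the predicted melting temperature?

Counting bases: C=9, G=5, A=1, T=1
AT pairs contribute 2, GC pairs contribute 14.
Tm = 4·14 + 2·2 = 56 + 4 = 60°C

60°C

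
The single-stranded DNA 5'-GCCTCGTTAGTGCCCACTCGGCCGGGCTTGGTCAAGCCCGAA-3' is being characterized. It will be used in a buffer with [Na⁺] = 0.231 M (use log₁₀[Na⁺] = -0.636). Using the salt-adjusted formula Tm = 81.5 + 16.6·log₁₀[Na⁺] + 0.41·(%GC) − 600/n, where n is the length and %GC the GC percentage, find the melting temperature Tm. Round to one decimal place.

Length n = 42. Base counts: G=13, A=6, T=8, C=15
G+C = 28, so %GC = 28/42 × 100 = 66.667%
Salt term: 16.6 × (-0.636) = -10.558
GC term: 0.41 × 66.667 = 27.333; length term: −600/42 = −14.286
Tm = 81.5 + (-10.558) + 27.333 − 14.286 = 83.989 → 84.0°C

84.0°C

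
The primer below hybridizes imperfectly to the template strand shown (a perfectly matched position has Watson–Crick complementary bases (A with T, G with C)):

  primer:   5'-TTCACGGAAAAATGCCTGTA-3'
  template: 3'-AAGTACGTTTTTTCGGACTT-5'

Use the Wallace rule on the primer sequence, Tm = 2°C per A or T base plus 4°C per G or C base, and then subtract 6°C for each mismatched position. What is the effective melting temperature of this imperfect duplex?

Primer base counts: A=7, T=5, G=4, C=4 → A+T=12, G+C=8
Perfect-match Tm = 2(12) + 4(8) = 24 + 32 = 56°C
Mismatches (positions where the bases are not complementary): 4 (at positions 5, 7, 13, 19)
Effective Tm = 56 − 4×6 = 56 − 24 = 32°C

32°C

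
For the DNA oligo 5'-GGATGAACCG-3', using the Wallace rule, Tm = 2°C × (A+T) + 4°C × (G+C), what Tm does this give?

Scanning the sequence gives T=1, G=4, C=2, A=3.
A+T = 4, G+C = 6
Tm = 2×4 + 4×6 = 32°C

32°C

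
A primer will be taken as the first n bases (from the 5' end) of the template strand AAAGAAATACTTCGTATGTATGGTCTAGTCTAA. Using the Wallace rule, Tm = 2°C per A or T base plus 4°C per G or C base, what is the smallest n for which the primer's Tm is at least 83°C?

n = 32

First 31 bases: AAAGAAATACTTCGTATGTATGGTCTAGTCT → Tm = 82°C (< 83°C)
First 32 bases: AAAGAAATACTTCGTATGTATGGTCTAGTCTA → Tm = 84°C (≥ 83°C)
Since every base adds ≥2°C, Tm only increases with n, so the threshold is first crossed at n = 32.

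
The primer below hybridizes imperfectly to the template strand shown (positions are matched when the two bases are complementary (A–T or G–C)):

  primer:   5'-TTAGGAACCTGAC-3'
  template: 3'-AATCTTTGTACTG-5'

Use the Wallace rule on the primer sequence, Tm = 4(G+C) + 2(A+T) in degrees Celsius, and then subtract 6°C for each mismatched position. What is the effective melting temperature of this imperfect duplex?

Primer base counts: A=4, T=3, G=3, C=3 → A+T=7, G+C=6
Perfect-match Tm = 2(7) + 4(6) = 14 + 24 = 38°C
Mismatches (positions where the bases are not complementary): 2 (at positions 5, 9)
Effective Tm = 38 − 2×6 = 38 − 12 = 26°C

26°C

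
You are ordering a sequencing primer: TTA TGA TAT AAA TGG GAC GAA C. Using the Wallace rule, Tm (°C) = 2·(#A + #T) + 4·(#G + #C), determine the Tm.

58°C

C=2, A=9, G=5, T=6
So N_AT = 15 and N_GC = 7.
Tm = 2×15 + 4×7 = 58°C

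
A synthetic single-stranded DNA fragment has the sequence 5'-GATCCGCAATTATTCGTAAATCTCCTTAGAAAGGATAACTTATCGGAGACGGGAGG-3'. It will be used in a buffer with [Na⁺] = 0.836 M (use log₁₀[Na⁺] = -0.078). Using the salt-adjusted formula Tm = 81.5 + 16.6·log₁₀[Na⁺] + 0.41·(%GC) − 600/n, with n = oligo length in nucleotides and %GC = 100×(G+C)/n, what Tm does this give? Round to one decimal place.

87.1°C

Length n = 56. Base counts: A=18, C=10, T=14, G=14
G+C = 24, so %GC = 24/56 × 100 = 42.857%
Salt term: 16.6 × (-0.078) = -1.295
GC term: 0.41 × 42.857 = 17.571; length term: −600/56 = −10.714
Tm = 81.5 + (-1.295) + 17.571 − 10.714 = 87.062 → 87.1°C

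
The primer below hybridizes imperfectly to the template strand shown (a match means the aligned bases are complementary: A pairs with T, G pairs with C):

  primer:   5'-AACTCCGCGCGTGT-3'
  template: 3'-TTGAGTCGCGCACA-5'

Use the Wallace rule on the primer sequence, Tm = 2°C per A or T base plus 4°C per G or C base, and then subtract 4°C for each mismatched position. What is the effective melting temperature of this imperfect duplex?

Primer base counts: A=2, T=3, G=4, C=5 → A+T=5, G+C=9
Perfect-match Tm = 2(5) + 4(9) = 10 + 36 = 46°C
Mismatches (positions where the bases are not complementary): 1 (at position 6)
Effective Tm = 46 − 1×4 = 46 − 4 = 42°C

42°C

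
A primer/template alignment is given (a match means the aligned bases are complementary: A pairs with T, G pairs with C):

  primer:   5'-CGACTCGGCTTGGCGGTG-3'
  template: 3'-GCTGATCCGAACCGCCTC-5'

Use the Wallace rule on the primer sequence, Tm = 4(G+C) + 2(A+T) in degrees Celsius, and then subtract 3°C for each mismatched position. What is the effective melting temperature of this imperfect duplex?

56°C

Primer base counts: A=1, T=4, G=8, C=5 → A+T=5, G+C=13
Perfect-match Tm = 2(5) + 4(13) = 10 + 52 = 62°C
Mismatches (positions where the bases are not complementary): 2 (at positions 6, 17)
Effective Tm = 62 − 2×3 = 62 − 6 = 56°C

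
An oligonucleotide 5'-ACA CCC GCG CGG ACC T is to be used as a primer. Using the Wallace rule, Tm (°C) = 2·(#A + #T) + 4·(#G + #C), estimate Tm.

56°C

Scanning the sequence gives C=8, A=3, G=4, T=1.
A+T = 4, G+C = 12
Tm = 2×4 + 4×12 = 56°C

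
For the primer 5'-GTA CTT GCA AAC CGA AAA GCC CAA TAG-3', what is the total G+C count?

12

T=4, G=5, A=11, C=7
G+C = 5 + 7 = 12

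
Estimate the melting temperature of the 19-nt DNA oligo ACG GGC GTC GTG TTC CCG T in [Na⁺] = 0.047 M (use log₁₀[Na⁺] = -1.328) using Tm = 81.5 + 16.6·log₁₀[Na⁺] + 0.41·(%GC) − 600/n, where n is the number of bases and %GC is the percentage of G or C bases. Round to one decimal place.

Length n = 19. Base counts: C=6, G=7, T=5, A=1
G+C = 13, so %GC = 13/19 × 100 = 68.421%
Salt term: 16.6 × (-1.328) = -22.045
GC term: 0.41 × 68.421 = 28.053; length term: −600/19 = −31.579
Tm = 81.5 + (-22.045) + 28.053 − 31.579 = 55.929 → 55.9°C

55.9°C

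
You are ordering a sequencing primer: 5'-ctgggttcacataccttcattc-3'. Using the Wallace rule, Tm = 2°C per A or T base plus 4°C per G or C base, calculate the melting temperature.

G=3, C=7, T=8, A=4
AT pairs contribute 12, GC pairs contribute 10.
Tm = 2(12) + 4(10) = 24 + 40 = 64°C

64°C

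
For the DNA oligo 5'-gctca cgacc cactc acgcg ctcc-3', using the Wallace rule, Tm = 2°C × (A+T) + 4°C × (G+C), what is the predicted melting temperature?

82°C

Scanning the sequence gives T=3, C=13, G=4, A=4.
A+T = 7, G+C = 17
Tm = 2(7) + 4(17) = 14 + 68 = 82°C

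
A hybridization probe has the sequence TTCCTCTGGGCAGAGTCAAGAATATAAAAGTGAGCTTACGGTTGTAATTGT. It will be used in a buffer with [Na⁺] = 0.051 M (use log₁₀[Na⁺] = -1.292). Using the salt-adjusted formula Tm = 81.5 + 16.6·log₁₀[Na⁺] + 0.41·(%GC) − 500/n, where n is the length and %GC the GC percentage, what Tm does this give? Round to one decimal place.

66.3°C

Length n = 51. Base counts: A=15, G=13, C=7, T=16
G+C = 20, so %GC = 20/51 × 100 = 39.216%
Salt term: 16.6 × (-1.292) = -21.447
GC term: 0.41 × 39.216 = 16.079; length term: −500/51 = −9.804
Tm = 81.5 + (-21.447) + 16.079 − 9.804 = 66.328 → 66.3°C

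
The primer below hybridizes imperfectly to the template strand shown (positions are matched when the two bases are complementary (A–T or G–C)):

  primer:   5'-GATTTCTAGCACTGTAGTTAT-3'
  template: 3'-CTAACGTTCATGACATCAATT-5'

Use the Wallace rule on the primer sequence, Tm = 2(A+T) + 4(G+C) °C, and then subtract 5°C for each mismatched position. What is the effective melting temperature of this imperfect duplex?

Primer base counts: A=5, T=9, G=4, C=3 → A+T=14, G+C=7
Perfect-match Tm = 2(14) + 4(7) = 28 + 28 = 56°C
Mismatches (positions where the bases are not complementary): 4 (at positions 5, 7, 10, 21)
Effective Tm = 56 − 4×5 = 56 − 20 = 36°C

36°C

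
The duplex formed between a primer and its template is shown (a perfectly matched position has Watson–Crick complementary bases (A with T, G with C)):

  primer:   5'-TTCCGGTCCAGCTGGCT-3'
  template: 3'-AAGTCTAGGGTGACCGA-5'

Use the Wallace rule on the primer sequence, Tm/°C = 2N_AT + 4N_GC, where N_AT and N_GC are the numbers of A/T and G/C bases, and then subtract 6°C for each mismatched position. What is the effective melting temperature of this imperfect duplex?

32°C

Primer base counts: A=1, T=5, G=5, C=6 → A+T=6, G+C=11
Perfect-match Tm = 2(6) + 4(11) = 12 + 44 = 56°C
Mismatches (positions where the bases are not complementary): 4 (at positions 4, 6, 10, 11)
Effective Tm = 56 − 4×6 = 56 − 24 = 32°C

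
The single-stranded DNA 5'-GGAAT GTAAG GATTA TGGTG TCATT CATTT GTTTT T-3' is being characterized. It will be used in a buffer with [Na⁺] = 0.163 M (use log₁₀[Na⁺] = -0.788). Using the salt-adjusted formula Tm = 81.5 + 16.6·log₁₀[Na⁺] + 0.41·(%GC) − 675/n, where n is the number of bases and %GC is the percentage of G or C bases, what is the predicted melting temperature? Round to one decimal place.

62.2°C

Length n = 36. Base counts: A=8, T=17, G=9, C=2
G+C = 11, so %GC = 11/36 × 100 = 30.556%
Salt term: 16.6 × (-0.788) = -13.081
GC term: 0.41 × 30.556 = 12.528; length term: −675/36 = −18.75
Tm = 81.5 + (-13.081) + 12.528 − 18.75 = 62.197 → 62.2°C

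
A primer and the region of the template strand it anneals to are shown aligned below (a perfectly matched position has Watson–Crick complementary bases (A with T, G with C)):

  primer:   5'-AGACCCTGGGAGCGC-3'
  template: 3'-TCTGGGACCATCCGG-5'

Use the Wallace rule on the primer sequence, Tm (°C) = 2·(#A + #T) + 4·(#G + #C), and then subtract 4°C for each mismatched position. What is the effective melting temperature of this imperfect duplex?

Primer base counts: A=3, T=1, G=6, C=5 → A+T=4, G+C=11
Perfect-match Tm = 2(4) + 4(11) = 8 + 44 = 52°C
Mismatches (positions where the bases are not complementary): 3 (at positions 10, 13, 14)
Effective Tm = 52 − 3×4 = 52 − 12 = 40°C

40°C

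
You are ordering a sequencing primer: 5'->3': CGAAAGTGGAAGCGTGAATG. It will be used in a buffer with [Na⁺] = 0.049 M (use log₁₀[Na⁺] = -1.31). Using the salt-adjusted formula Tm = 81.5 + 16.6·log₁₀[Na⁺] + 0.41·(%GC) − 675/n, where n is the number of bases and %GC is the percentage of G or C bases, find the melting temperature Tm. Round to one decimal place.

Length n = 20. C=2, A=7, G=8, T=3
G+C = 10, so %GC = 10/20 × 100 = 50%
Salt term: 16.6 × (-1.31) = -21.746
GC term: 0.41 × 50 = 20.5; length term: −675/20 = −33.75
Tm = 81.5 + (-21.746) + 20.5 − 33.75 = 46.504 → 46.5°C

46.5°C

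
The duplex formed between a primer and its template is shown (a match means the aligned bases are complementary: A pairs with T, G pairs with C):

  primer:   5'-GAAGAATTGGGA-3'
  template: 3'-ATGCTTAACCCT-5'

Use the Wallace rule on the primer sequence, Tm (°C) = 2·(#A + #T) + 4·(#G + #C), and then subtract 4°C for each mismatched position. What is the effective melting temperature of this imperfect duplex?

Primer base counts: A=5, T=2, G=5, C=0 → A+T=7, G+C=5
Perfect-match Tm = 2(7) + 4(5) = 14 + 20 = 34°C
Mismatches (positions where the bases are not complementary): 2 (at positions 1, 3)
Effective Tm = 34 − 2×4 = 34 − 8 = 26°C

26°C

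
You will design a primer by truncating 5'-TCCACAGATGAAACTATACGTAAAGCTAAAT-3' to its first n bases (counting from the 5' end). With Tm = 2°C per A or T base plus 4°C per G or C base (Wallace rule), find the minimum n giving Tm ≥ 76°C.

n = 28

First 27 bases: TCCACAGATGAAACTATACGTAAAGCT → Tm = 74°C (< 76°C)
First 28 bases: TCCACAGATGAAACTATACGTAAAGCTA → Tm = 76°C (≥ 76°C)
Since every base adds ≥2°C, Tm only increases with n, so the threshold is first crossed at n = 28.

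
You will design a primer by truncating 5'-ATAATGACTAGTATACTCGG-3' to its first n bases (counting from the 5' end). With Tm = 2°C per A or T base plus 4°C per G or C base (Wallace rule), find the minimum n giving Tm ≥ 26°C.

First 10 bases: ATAATGACTA → Tm = 24°C (< 26°C)
First 11 bases: ATAATGACTAG → Tm = 28°C (≥ 26°C)
Since every base adds ≥2°C, Tm only increases with n, so the threshold is first crossed at n = 11.

n = 11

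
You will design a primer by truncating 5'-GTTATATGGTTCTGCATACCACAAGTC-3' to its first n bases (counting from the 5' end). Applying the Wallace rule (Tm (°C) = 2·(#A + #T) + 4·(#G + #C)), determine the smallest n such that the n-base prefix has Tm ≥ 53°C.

n = 20

First 19 bases: GTTATATGGTTCTGCATAC → Tm = 52°C (< 53°C)
First 20 bases: GTTATATGGTTCTGCATACC → Tm = 56°C (≥ 53°C)
Each additional base adds 2°C (A/T) or 4°C (G/C), so Tm is non-decreasing in n; n = 20 is the first length to reach 53°C.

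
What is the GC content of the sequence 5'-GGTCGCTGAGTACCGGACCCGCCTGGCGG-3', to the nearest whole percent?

Counting bases: C=10, A=3, T=4, G=12
G+C = 12 + 10 = 22 out of 29 bases
%GC = 22/29 × 100 = 75.86% ≈ 76%

76%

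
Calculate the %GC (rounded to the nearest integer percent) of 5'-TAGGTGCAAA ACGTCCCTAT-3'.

45%

Base counts: T=5, A=6, C=5, G=4
G+C = 4 + 5 = 9 out of 20 bases
%GC = 9/20 × 100 = 45% ≈ 45%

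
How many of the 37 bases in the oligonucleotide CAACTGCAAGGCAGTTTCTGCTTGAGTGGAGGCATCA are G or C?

19

Scanning the sequence gives G=11, C=8, T=9, A=9.
G+C = 11 + 8 = 19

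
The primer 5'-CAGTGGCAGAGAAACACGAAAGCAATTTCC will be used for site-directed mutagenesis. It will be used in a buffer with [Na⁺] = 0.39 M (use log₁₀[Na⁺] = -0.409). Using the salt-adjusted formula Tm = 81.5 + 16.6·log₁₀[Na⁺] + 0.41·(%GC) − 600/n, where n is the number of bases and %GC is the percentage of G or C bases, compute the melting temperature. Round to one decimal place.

73.8°C

Length n = 30. Counting bases: C=7, A=12, G=7, T=4
G+C = 14, so %GC = 14/30 × 100 = 46.667%
Salt term: 16.6 × (-0.409) = -6.789
GC term: 0.41 × 46.667 = 19.133; length term: −600/30 = −20
Tm = 81.5 + (-6.789) + 19.133 − 20 = 73.844 → 73.8°C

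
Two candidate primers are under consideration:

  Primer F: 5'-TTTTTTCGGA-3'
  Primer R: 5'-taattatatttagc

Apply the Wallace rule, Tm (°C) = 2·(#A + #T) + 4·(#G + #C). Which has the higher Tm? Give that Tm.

Primer F: A+T=7, G+C=3 → Tm = 2(7)+4(3) = 26°C
Primer R: A+T=12, G+C=2 → Tm = 2(12)+4(2) = 32°C
26°C vs 32°C → primer R is higher.

Primer R, 32°C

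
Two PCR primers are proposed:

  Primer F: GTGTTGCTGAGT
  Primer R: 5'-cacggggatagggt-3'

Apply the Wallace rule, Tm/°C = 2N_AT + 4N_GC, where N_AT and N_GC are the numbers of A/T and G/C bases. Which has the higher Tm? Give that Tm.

Primer R, 46°C

Primer F: A+T=6, G+C=6 → Tm = 2(6)+4(6) = 36°C
Primer R: A+T=5, G+C=9 → Tm = 2(5)+4(9) = 46°C
36°C vs 46°C → primer R is higher.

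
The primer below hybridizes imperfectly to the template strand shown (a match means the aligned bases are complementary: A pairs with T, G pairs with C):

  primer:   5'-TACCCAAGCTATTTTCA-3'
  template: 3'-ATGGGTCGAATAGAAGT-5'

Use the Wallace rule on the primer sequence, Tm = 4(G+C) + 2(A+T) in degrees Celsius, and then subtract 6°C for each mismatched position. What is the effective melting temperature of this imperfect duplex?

22°C

Primer base counts: A=5, T=6, G=1, C=5 → A+T=11, G+C=6
Perfect-match Tm = 2(11) + 4(6) = 22 + 24 = 46°C
Mismatches (positions where the bases are not complementary): 4 (at positions 7, 8, 9, 13)
Effective Tm = 46 − 4×6 = 46 − 24 = 22°C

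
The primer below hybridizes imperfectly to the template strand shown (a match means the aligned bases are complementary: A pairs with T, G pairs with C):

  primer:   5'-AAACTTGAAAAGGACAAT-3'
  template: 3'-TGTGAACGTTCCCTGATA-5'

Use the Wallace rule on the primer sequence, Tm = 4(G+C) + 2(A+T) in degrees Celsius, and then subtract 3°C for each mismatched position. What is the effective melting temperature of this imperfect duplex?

Primer base counts: A=10, T=3, G=3, C=2 → A+T=13, G+C=5
Perfect-match Tm = 2(13) + 4(5) = 26 + 20 = 46°C
Mismatches (positions where the bases are not complementary): 4 (at positions 2, 8, 11, 16)
Effective Tm = 46 − 4×3 = 46 − 12 = 34°C

34°C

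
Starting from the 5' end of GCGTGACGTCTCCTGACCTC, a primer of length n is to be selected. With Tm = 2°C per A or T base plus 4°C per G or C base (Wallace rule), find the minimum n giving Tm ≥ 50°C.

First 14 bases: GCGTGACGTCTCCT → Tm = 46°C (< 50°C)
First 15 bases: GCGTGACGTCTCCTG → Tm = 50°C (≥ 50°C)
Since every base adds ≥2°C, Tm only increases with n, so the threshold is first crossed at n = 15.

n = 15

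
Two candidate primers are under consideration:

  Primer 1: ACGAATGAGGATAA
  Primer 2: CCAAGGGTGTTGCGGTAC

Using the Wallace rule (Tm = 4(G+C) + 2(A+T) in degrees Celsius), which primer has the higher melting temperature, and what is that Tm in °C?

Primer 2, 58°C

Primer 1: A+T=9, G+C=5 → Tm = 2(9)+4(5) = 38°C
Primer 2: A+T=7, G+C=11 → Tm = 2(7)+4(11) = 58°C
38°C vs 58°C → primer 2 is higher.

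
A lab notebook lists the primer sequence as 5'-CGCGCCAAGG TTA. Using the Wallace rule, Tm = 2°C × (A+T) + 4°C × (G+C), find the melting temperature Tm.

42°C

Scanning the sequence gives A=3, G=4, T=2, C=4.
A+T = 5, G+C = 8
Tm = 4·8 + 2·5 = 32 + 10 = 42°C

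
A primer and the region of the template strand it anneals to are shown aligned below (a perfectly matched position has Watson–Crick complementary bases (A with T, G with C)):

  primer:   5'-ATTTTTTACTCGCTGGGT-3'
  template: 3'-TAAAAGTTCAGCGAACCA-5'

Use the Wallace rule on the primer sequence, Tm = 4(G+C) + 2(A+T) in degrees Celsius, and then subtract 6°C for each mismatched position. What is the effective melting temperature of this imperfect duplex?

Primer base counts: A=2, T=9, G=4, C=3 → A+T=11, G+C=7
Perfect-match Tm = 2(11) + 4(7) = 22 + 28 = 50°C
Mismatches (positions where the bases are not complementary): 4 (at positions 6, 7, 9, 15)
Effective Tm = 50 − 4×6 = 50 − 24 = 26°C

26°C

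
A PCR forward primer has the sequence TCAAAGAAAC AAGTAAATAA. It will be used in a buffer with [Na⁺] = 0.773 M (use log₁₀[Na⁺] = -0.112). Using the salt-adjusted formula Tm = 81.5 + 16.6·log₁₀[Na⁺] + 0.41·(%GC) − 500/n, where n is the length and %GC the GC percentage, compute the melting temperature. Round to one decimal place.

62.8°C

Length n = 20. Base counts: T=3, A=13, C=2, G=2
G+C = 4, so %GC = 4/20 × 100 = 20%
Salt term: 16.6 × (-0.112) = -1.859
GC term: 0.41 × 20 = 8.2; length term: −500/20 = −25
Tm = 81.5 + (-1.859) + 8.2 − 25 = 62.841 → 62.8°C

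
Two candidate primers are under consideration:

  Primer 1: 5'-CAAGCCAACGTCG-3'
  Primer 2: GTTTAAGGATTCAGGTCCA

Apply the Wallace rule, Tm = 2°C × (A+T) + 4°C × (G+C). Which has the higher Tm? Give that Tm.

Primer 1: A+T=5, G+C=8 → Tm = 2(5)+4(8) = 42°C
Primer 2: A+T=11, G+C=8 → Tm = 2(11)+4(8) = 54°C
42°C vs 54°C → primer 2 is higher.

Primer 2, 54°C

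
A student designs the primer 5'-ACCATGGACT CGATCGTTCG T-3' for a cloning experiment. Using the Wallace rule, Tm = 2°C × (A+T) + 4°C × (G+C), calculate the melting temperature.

Counting bases: C=6, A=4, T=6, G=5
So N_AT = 10 and N_GC = 11.
Tm = 2×10 + 4×11 = 64°C

64°C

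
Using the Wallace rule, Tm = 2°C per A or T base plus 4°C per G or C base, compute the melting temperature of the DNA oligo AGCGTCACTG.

32°C

C=3, G=3, A=2, T=2
A+T = 4, G+C = 6
Tm = 4·6 + 2·4 = 24 + 8 = 32°C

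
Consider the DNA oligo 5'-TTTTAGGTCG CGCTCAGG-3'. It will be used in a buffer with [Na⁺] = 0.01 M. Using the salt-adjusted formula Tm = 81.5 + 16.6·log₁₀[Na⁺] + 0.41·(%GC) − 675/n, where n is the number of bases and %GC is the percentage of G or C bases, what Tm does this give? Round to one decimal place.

Length n = 18. Counting bases: T=6, A=2, C=4, G=6
G+C = 10, so %GC = 10/18 × 100 = 55.556%
Salt term: 16.6 × (-2) = -33.2
GC term: 0.41 × 55.556 = 22.778; length term: −675/18 = −37.5
Tm = 81.5 + (-33.2) + 22.778 − 37.5 = 33.578 → 33.6°C

33.6°C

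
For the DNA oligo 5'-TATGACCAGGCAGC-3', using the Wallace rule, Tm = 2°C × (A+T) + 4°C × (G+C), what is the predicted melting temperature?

Base counts: A=4, C=4, G=4, T=2
AT pairs contribute 6, GC pairs contribute 8.
Tm = 2×6 + 4×8 = 44°C

44°C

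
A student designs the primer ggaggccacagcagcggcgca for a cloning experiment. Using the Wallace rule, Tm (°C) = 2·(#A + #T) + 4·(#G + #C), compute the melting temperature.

A=5, G=9, C=7, T=0
A+T = 5, G+C = 16
Tm = 2×5 + 4×16 = 74°C

74°C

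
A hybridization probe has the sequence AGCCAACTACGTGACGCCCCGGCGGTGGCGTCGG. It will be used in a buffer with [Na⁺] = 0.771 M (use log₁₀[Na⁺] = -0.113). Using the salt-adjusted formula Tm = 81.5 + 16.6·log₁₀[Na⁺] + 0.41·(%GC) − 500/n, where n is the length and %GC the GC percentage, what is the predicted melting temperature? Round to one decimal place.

95.1°C

Length n = 34. Scanning the sequence gives C=12, T=4, G=13, A=5.
G+C = 25, so %GC = 25/34 × 100 = 73.529%
Salt term: 16.6 × (-0.113) = -1.876
GC term: 0.41 × 73.529 = 30.147; length term: −500/34 = −14.706
Tm = 81.5 + (-1.876) + 30.147 − 14.706 = 95.065 → 95.1°C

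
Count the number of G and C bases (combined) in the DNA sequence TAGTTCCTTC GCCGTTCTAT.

G=3, T=9, C=6, A=2
G+C = 3 + 6 = 9

9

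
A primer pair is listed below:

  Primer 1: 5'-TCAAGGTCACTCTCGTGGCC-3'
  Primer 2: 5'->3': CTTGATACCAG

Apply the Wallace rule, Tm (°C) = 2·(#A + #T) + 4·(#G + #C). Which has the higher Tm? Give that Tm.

Primer 1: A+T=8, G+C=12 → Tm = 2(8)+4(12) = 64°C
Primer 2: A+T=6, G+C=5 → Tm = 2(6)+4(5) = 32°C
64°C vs 32°C → primer 1 is higher.

Primer 1, 64°C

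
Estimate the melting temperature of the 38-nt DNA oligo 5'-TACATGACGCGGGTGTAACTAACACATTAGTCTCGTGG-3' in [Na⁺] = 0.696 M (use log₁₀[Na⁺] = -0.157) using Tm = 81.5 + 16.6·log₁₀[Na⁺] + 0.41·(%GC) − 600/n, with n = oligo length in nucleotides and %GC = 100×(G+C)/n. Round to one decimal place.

Length n = 38. Counting bases: G=10, C=8, A=10, T=10
G+C = 18, so %GC = 18/38 × 100 = 47.368%
Salt term: 16.6 × (-0.157) = -2.606
GC term: 0.41 × 47.368 = 19.421; length term: −600/38 = −15.789
Tm = 81.5 + (-2.606) + 19.421 − 15.789 = 82.526 → 82.5°C

82.5°C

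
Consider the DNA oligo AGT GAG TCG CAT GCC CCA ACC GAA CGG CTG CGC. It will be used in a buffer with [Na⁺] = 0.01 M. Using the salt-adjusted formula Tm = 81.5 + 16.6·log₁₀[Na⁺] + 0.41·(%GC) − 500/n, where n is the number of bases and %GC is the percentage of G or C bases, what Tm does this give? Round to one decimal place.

60.5°C

Length n = 33. Scanning the sequence gives A=7, C=12, G=10, T=4.
G+C = 22, so %GC = 22/33 × 100 = 66.667%
Salt term: 16.6 × (-2) = -33.2
GC term: 0.41 × 66.667 = 27.333; length term: −500/33 = −15.152
Tm = 81.5 + (-33.2) + 27.333 − 15.152 = 60.481 → 60.5°C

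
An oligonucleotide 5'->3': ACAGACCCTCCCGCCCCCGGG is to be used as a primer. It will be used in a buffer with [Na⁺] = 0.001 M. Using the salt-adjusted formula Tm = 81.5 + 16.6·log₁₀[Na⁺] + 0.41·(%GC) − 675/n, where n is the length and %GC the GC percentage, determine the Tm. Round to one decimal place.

Length n = 21. T=1, A=3, C=12, G=5
G+C = 17, so %GC = 17/21 × 100 = 80.952%
Salt term: 16.6 × (-3) = -49.8
GC term: 0.41 × 80.952 = 33.19; length term: −675/21 = −32.143
Tm = 81.5 + (-49.8) + 33.19 − 32.143 = 32.747 → 32.7°C

32.7°C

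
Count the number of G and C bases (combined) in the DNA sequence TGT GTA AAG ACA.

4

G=3, T=3, A=5, C=1
Total G or C: 3 + 1 = 4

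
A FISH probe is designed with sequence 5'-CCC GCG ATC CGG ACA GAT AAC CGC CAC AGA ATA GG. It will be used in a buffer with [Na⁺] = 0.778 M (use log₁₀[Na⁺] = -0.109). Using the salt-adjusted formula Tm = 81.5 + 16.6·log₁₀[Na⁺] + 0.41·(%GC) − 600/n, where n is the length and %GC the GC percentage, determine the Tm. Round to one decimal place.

87.1°C

Length n = 35. G=9, T=3, C=12, A=11
G+C = 21, so %GC = 21/35 × 100 = 60%
Salt term: 16.6 × (-0.109) = -1.809
GC term: 0.41 × 60 = 24.6; length term: −600/35 = −17.143
Tm = 81.5 + (-1.809) + 24.6 − 17.143 = 87.148 → 87.1°C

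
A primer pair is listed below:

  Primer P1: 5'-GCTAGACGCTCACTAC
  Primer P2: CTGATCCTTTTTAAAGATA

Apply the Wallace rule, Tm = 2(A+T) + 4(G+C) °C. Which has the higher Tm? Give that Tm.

Primer P1: A+T=7, G+C=9 → Tm = 2(7)+4(9) = 50°C
Primer P2: A+T=14, G+C=5 → Tm = 2(14)+4(5) = 48°C
50°C vs 48°C → primer P1 is higher.

Primer P1, 50°C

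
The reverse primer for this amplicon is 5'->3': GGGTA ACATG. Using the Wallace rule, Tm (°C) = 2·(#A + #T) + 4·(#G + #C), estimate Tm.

30°C

Counting bases: C=1, G=4, A=3, T=2
AT pairs contribute 5, GC pairs contribute 5.
Tm = 4·5 + 2·5 = 20 + 10 = 30°C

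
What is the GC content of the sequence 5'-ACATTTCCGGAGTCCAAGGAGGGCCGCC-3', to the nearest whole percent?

Base counts: G=9, C=9, T=4, A=6
G+C = 9 + 9 = 18 out of 28 bases
%GC = 18/28 × 100 = 64.29% ≈ 64%

64%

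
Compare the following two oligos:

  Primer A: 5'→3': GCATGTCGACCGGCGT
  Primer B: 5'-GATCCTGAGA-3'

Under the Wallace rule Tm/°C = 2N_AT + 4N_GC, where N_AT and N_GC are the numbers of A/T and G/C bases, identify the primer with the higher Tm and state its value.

Primer A, 54°C

Primer A: A+T=5, G+C=11 → Tm = 2(5)+4(11) = 54°C
Primer B: A+T=5, G+C=5 → Tm = 2(5)+4(5) = 30°C
54°C vs 30°C → primer A is higher.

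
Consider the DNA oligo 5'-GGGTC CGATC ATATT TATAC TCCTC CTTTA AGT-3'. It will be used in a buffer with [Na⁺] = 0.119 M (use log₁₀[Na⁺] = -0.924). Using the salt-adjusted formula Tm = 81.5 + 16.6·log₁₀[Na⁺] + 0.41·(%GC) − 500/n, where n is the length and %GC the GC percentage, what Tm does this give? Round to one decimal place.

Length n = 33. A=7, G=5, T=13, C=8
G+C = 13, so %GC = 13/33 × 100 = 39.394%
Salt term: 16.6 × (-0.924) = -15.338
GC term: 0.41 × 39.394 = 16.152; length term: −500/33 = −15.152
Tm = 81.5 + (-15.338) + 16.152 − 15.152 = 67.162 → 67.2°C

67.2°C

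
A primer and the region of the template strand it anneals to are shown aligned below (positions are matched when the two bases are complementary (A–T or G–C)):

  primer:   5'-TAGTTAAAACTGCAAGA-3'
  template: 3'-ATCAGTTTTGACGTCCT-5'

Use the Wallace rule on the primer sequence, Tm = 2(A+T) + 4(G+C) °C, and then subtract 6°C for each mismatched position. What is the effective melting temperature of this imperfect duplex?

32°C

Primer base counts: A=8, T=4, G=3, C=2 → A+T=12, G+C=5
Perfect-match Tm = 2(12) + 4(5) = 24 + 20 = 44°C
Mismatches (positions where the bases are not complementary): 2 (at positions 5, 15)
Effective Tm = 44 − 2×6 = 44 − 12 = 32°C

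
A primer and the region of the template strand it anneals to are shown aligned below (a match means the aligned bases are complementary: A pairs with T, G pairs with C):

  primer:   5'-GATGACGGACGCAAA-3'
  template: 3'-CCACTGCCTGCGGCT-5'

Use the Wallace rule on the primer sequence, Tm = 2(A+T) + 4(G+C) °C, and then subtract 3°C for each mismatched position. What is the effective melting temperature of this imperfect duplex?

37°C

Primer base counts: A=6, T=1, G=5, C=3 → A+T=7, G+C=8
Perfect-match Tm = 2(7) + 4(8) = 14 + 32 = 46°C
Mismatches (positions where the bases are not complementary): 3 (at positions 2, 13, 14)
Effective Tm = 46 − 3×3 = 46 − 9 = 37°C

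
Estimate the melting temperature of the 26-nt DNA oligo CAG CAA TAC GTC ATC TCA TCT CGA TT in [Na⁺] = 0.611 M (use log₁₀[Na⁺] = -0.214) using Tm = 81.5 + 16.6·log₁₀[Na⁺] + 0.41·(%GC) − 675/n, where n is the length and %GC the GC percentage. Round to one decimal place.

Length n = 26. Scanning the sequence gives G=3, A=7, C=8, T=8.
G+C = 11, so %GC = 11/26 × 100 = 42.308%
Salt term: 16.6 × (-0.214) = -3.552
GC term: 0.41 × 42.308 = 17.346; length term: −675/26 = −25.962
Tm = 81.5 + (-3.552) + 17.346 − 25.962 = 69.332 → 69.3°C

69.3°C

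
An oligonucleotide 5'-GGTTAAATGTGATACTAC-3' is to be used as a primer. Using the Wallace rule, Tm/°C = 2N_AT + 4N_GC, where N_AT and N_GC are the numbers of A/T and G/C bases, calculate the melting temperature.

Base counts: C=2, T=6, A=6, G=4
A+T = 12, G+C = 6
Tm = 2×12 + 4×6 = 48°C

48°C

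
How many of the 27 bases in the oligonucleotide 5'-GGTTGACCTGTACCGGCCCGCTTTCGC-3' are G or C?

18

Scanning the sequence gives T=7, C=10, A=2, G=8.
G+C = 8 + 10 = 18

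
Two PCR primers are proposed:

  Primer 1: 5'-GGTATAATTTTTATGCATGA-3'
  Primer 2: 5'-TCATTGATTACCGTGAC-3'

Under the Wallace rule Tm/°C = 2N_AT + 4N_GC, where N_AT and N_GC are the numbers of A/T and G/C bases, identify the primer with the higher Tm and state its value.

Primer 1: A+T=15, G+C=5 → Tm = 2(15)+4(5) = 50°C
Primer 2: A+T=10, G+C=7 → Tm = 2(10)+4(7) = 48°C
50°C vs 48°C → primer 1 is higher.

Primer 1, 50°C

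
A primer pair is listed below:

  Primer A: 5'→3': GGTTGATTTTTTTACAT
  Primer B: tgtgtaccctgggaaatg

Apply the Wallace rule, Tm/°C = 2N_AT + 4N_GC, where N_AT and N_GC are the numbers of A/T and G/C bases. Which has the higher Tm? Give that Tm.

Primer A: A+T=13, G+C=4 → Tm = 2(13)+4(4) = 42°C
Primer B: A+T=9, G+C=9 → Tm = 2(9)+4(9) = 54°C
42°C vs 54°C → primer B is higher.

Primer B, 54°C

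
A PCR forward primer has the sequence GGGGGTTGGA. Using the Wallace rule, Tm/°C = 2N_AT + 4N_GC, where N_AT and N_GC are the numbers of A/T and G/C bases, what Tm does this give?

34°C

Scanning the sequence gives T=2, A=1, G=7, C=0.
AT pairs contribute 3, GC pairs contribute 7.
Tm = 4·7 + 2·3 = 28 + 6 = 34°C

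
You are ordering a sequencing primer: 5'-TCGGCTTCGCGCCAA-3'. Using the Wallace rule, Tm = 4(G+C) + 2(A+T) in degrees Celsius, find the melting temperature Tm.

T=3, G=4, C=6, A=2
AT pairs contribute 5, GC pairs contribute 10.
Tm = 4·10 + 2·5 = 40 + 10 = 50°C

50°C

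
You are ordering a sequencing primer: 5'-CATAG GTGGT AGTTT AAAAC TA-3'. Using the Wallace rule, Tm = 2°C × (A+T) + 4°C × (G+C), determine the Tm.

Counting bases: A=8, G=5, C=2, T=7
So N_AT = 15 and N_GC = 7.
Tm = 2×15 + 4×7 = 58°C

58°C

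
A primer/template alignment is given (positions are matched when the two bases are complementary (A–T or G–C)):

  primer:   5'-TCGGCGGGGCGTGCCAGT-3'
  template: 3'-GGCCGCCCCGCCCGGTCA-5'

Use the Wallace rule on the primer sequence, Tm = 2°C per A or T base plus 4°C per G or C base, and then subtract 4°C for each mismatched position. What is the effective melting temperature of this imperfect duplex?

Primer base counts: A=1, T=3, G=9, C=5 → A+T=4, G+C=14
Perfect-match Tm = 2(4) + 4(14) = 8 + 56 = 64°C
Mismatches (positions where the bases are not complementary): 2 (at positions 1, 12)
Effective Tm = 64 − 2×4 = 64 − 8 = 56°C

56°C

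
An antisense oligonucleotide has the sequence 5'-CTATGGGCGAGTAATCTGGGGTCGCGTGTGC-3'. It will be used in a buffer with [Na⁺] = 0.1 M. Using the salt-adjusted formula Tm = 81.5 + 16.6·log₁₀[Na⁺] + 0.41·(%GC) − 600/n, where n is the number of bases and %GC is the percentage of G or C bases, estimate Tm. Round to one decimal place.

70.7°C

Length n = 31. Scanning the sequence gives T=8, A=4, C=6, G=13.
G+C = 19, so %GC = 19/31 × 100 = 61.29%
Salt term: 16.6 × (-1) = -16.6
GC term: 0.41 × 61.29 = 25.129; length term: −600/31 = −19.355
Tm = 81.5 + (-16.6) + 25.129 − 19.355 = 70.674 → 70.7°C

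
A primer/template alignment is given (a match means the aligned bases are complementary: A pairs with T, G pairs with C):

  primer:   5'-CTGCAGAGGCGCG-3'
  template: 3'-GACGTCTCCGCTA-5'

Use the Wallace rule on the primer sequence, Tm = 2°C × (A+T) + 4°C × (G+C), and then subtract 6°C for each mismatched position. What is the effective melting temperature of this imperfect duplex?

Primer base counts: A=2, T=1, G=6, C=4 → A+T=3, G+C=10
Perfect-match Tm = 2(3) + 4(10) = 6 + 40 = 46°C
Mismatches (positions where the bases are not complementary): 2 (at positions 12, 13)
Effective Tm = 46 − 2×6 = 46 − 12 = 34°C

34°C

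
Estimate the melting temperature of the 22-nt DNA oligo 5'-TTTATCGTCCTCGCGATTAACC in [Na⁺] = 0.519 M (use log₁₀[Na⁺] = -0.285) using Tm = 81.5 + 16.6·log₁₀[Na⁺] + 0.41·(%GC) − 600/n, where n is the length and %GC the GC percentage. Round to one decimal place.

68.1°C

Length n = 22. G=3, T=8, A=4, C=7
G+C = 10, so %GC = 10/22 × 100 = 45.455%
Salt term: 16.6 × (-0.285) = -4.731
GC term: 0.41 × 45.455 = 18.637; length term: −600/22 = −27.273
Tm = 81.5 + (-4.731) + 18.637 − 27.273 = 68.133 → 68.1°C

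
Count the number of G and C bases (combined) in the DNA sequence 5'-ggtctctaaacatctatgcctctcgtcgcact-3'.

16

Base counts: T=10, G=5, A=6, C=11
G+C = 5 + 11 = 16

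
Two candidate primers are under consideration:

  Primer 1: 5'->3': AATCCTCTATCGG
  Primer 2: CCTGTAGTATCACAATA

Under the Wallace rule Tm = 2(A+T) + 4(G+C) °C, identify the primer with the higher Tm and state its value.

Primer 2, 46°C

Primer 1: A+T=7, G+C=6 → Tm = 2(7)+4(6) = 38°C
Primer 2: A+T=11, G+C=6 → Tm = 2(11)+4(6) = 46°C
38°C vs 46°C → primer 2 is higher.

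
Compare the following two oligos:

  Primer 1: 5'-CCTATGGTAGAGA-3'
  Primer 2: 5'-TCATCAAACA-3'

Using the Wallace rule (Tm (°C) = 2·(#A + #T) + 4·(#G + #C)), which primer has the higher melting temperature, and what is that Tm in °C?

Primer 1, 38°C

Primer 1: A+T=7, G+C=6 → Tm = 2(7)+4(6) = 38°C
Primer 2: A+T=7, G+C=3 → Tm = 2(7)+4(3) = 26°C
38°C vs 26°C → primer 1 is higher.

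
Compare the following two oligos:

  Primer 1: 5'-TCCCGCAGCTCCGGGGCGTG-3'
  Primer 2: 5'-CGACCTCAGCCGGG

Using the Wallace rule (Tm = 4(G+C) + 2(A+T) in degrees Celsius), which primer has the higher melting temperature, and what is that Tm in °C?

Primer 1, 72°C

Primer 1: A+T=4, G+C=16 → Tm = 2(4)+4(16) = 72°C
Primer 2: A+T=3, G+C=11 → Tm = 2(3)+4(11) = 50°C
72°C vs 50°C → primer 1 is higher.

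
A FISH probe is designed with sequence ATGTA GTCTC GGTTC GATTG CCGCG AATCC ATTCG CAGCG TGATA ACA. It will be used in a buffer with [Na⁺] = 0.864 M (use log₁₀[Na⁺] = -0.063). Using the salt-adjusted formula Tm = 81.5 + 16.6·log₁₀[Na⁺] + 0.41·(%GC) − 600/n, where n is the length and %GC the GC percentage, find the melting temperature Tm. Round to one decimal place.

Length n = 48. T=13, C=12, A=11, G=12
G+C = 24, so %GC = 24/48 × 100 = 50%
Salt term: 16.6 × (-0.063) = -1.046
GC term: 0.41 × 50 = 20.5; length term: −600/48 = −12.5
Tm = 81.5 + (-1.046) + 20.5 − 12.5 = 88.454 → 88.5°C

88.5°C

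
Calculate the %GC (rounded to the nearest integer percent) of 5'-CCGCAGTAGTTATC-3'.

50%

Scanning the sequence gives A=3, T=4, G=3, C=4.
G+C = 3 + 4 = 7 out of 14 bases
%GC = 7/14 × 100 = 50% ≈ 50%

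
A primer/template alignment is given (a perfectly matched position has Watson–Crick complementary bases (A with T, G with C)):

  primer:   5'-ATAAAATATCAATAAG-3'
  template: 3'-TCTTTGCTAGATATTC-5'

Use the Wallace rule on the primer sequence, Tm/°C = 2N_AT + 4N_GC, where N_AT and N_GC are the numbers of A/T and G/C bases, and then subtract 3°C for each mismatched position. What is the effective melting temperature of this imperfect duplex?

24°C

Primer base counts: A=10, T=4, G=1, C=1 → A+T=14, G+C=2
Perfect-match Tm = 2(14) + 4(2) = 28 + 8 = 36°C
Mismatches (positions where the bases are not complementary): 4 (at positions 2, 6, 7, 11)
Effective Tm = 36 − 4×3 = 36 − 12 = 24°C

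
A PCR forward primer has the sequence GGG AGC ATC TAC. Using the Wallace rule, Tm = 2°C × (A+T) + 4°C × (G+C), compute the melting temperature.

38°C

Scanning the sequence gives T=2, G=4, C=3, A=3.
So N_AT = 5 and N_GC = 7.
Tm = 2(5) + 4(7) = 10 + 28 = 38°C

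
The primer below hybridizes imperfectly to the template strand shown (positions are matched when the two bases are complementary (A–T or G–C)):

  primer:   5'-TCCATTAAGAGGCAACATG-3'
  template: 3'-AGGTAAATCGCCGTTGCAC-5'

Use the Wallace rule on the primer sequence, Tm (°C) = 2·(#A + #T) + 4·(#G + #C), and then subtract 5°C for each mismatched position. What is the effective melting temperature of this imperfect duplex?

39°C

Primer base counts: A=7, T=4, G=4, C=4 → A+T=11, G+C=8
Perfect-match Tm = 2(11) + 4(8) = 22 + 32 = 54°C
Mismatches (positions where the bases are not complementary): 3 (at positions 7, 10, 17)
Effective Tm = 54 − 3×5 = 54 − 15 = 39°C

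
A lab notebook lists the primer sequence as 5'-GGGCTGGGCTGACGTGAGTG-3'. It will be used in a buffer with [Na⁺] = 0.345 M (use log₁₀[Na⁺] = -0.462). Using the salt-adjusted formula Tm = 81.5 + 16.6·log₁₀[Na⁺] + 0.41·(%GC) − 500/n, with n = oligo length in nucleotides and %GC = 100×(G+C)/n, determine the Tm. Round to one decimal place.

77.5°C

Length n = 20. Counting bases: C=3, A=2, T=4, G=11
G+C = 14, so %GC = 14/20 × 100 = 70%
Salt term: 16.6 × (-0.462) = -7.669
GC term: 0.41 × 70 = 28.7; length term: −500/20 = −25
Tm = 81.5 + (-7.669) + 28.7 − 25 = 77.531 → 77.5°C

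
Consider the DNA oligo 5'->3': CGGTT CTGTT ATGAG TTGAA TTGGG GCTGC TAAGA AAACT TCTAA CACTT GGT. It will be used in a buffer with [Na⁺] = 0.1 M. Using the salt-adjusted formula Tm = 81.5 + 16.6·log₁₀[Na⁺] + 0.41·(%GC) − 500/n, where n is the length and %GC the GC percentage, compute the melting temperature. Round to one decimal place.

Length n = 53. Scanning the sequence gives C=8, G=14, A=13, T=18.
G+C = 22, so %GC = 22/53 × 100 = 41.509%
Salt term: 16.6 × (-1) = -16.6
GC term: 0.41 × 41.509 = 17.019; length term: −500/53 = −9.434
Tm = 81.5 + (-16.6) + 17.019 − 9.434 = 72.485 → 72.5°C

72.5°C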